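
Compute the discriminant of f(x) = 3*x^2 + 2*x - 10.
Δ = 124

For a quadratic a x^2 + b x + c the discriminant is Δ = b^2 - 4ac = (2)^2 - 4*(3)*(-10) = 4 - (-120) = 124.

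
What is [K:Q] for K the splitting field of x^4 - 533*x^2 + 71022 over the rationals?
[K:Q] = 4

f factors as (x^2 - 266)(x^2 - 267); the splitting field is K = Q(sqrt(266), sqrt(267)). Since 266, 267, and 71022 are all non-squares in Q, the three subfields Q(sqrt(266)), Q(sqrt(267)), Q(sqrt(71022)) are distinct degree-2 extensions, so [K:Q] = 4 (Klein four Galois group).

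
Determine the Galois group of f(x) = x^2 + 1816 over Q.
Gal(K/Q) = Z/2Z (cyclic of order 2)

x^2 + 1816 is irreducible over Q since -1816 is not a rational square. The splitting field Q(sqrt(-1816)) has degree 2 over Q, and its unique nontrivial automorphism is sqrt(-1816) ↦ -sqrt(-1816). Hence Gal(Q(sqrt(-1816))/Q) = Z/2Z.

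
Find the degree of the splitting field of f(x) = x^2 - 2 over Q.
[K:Q] = 2

The polynomial x^2 - 2 is irreducible over Q since 2 is not a perfect square. Its splitting field is Q(sqrt(2)), which has degree 2 over Q.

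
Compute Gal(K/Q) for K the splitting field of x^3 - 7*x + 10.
Gal(K/Q) = S_3 (symmetric group of order 6)

Compute the discriminant of x^3 + (0)*x^2 + (-7)*x + (10): Δ = -1328. Since Δ is not a rational square, the Galois group is not contained in A_3; it must be the full S_3 (irreducibility of the cubic rules out anything smaller).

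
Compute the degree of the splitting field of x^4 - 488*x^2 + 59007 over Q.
[K:Q] = 4

f factors as (x^2 - 267)(x^2 - 221); the splitting field is K = Q(sqrt(267), sqrt(221)). Since 267, 221, and 59007 are all non-squares in Q, the three subfields Q(sqrt(267)), Q(sqrt(221)), Q(sqrt(59007)) are distinct degree-2 extensions, so [K:Q] = 4 (Klein four Galois group).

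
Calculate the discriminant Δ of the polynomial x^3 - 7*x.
Δ = 1372

For x^3 + a x^2 + b x + c the discriminant is Δ = 18 a b c - 4 a^3 c + a^2 b^2 - 4 b^3 - 27 c^2.
Plug a = 0, b = -7, c = 0:
  18*(0)*(-7)*(0) - 4*(0)^3*(0) + (0)^2*(-7)^2 - 4*(-7)^3 - 27*(0)^2
  = 0 + (0) + 0 + (1372) + (0)
  = 1372.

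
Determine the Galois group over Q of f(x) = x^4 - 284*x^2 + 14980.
Gal(K/Q) = V_4 (Klein four-group, Z/2Z × Z/2Z)

f factors as (x^2 - 214)(x^2 - 70), so the splitting field is K = Q(sqrt(214), sqrt(70)). The elements 214, 70, 14980 are all non-squares in Q, so sqrt(214) and sqrt(70) generate independent quadratic extensions. Thus [K:Q] = 4 and Gal(K/Q) is generated by the two order-2 automorphisms sqrt(214) ↦ -sqrt(214) and sqrt(70) ↦ -sqrt(70), giving V_4.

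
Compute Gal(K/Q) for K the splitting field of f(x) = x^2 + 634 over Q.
Gal(K/Q) = Z/2Z (cyclic of order 2)

x^2 + 634 is irreducible over Q since -634 is not a rational square. The splitting field Q(sqrt(-634)) has degree 2 over Q, and its unique nontrivial automorphism is sqrt(-634) ↦ -sqrt(-634). Hence Gal(Q(sqrt(-634))/Q) = Z/2Z.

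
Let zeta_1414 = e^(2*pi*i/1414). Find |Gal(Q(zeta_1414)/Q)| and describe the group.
|Gal(Q(zeta_1414)/Q)| = phi(1414) = 600; group ≅ (Z/1414Z)^* ≅ Z/6Z × Z/100Z

The n-th cyclotomic polynomial Φ_1414(x) is the minimal polynomial of zeta_1414 over Q and has degree phi(1414) = 600. So Q(zeta_1414) is a degree-600 Galois extension with Galois group (Z/1414Z)^*. By CRT, (Z/1414Z)^* ≅ (Z/2Z)^* × (Z/7Z)^* × (Z/101Z)^*. Each prime-power unit group is (Z/2Z)^* ≅ trivial group (order 1); (Z/7Z)^* ≅ Z/6Z; (Z/101Z)^* ≅ Z/100Z. Hence Gal(Q(zeta_1414)/Q) ≅ Z/6Z × Z/100Z.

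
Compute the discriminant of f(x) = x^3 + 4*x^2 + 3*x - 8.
Δ = -1372

For x^3 + a x^2 + b x + c the discriminant is Δ = 18 a b c - 4 a^3 c + a^2 b^2 - 4 b^3 - 27 c^2.
Plug a = 4, b = 3, c = -8:
  18*(4)*(3)*(-8) - 4*(4)^3*(-8) + (4)^2*(3)^2 - 4*(3)^3 - 27*(-8)^2
  = -1728 + (2048) + 144 + (-108) + (-1728)
  = -1372.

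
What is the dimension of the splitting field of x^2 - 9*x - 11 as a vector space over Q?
[K:Q] = 2

The discriminant of x^2 + (-9)*x + (-11) is b^2 - 4c = 81 - (-44) = 125. Since 125 is not a perfect square in Q, the polynomial is irreducible over Q. Its two roots generate a degree-2 extension, so [K:Q] = 2.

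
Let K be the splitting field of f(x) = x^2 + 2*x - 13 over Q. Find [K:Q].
[K:Q] = 2

The discriminant of x^2 + (2)*x + (-13) is b^2 - 4c = 4 - (-52) = 56. Since 56 is not a perfect square in Q, the polynomial is irreducible over Q. Its two roots generate a degree-2 extension, so [K:Q] = 2.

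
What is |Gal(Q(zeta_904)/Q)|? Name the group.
|Gal(Q(zeta_904)/Q)| = phi(904) = 448; group ≅ (Z/904Z)^* ≅ Z/2Z × Z/2Z × Z/112Z

The n-th cyclotomic polynomial Φ_904(x) is the minimal polynomial of zeta_904 over Q and has degree phi(904) = 448. So Q(zeta_904) is a degree-448 Galois extension with Galois group (Z/904Z)^*. By CRT, (Z/904Z)^* ≅ (Z/8Z)^* × (Z/113Z)^*. Each prime-power unit group is (Z/8Z)^* ≅ Z/2Z × Z/2Z; (Z/113Z)^* ≅ Z/112Z. Hence Gal(Q(zeta_904)/Q) ≅ Z/2Z × Z/2Z × Z/112Z.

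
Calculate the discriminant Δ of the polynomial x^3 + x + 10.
Δ = -2704

For a depressed cubic x^3 + p x + q the discriminant is Δ = -4 p^3 - 27 q^2 = -4*(1)^3 - 27*(10)^2 = -4 - 2700 = -2704.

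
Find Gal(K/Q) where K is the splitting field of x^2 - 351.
Gal(K/Q) = Z/2Z (cyclic of order 2)

x^2 - 351 is irreducible over Q since 351 is not a rational square. The splitting field Q(sqrt(351)) has degree 2 over Q, and its unique nontrivial automorphism is sqrt(351) ↦ -sqrt(351). Hence Gal(Q(sqrt(351))/Q) = Z/2Z.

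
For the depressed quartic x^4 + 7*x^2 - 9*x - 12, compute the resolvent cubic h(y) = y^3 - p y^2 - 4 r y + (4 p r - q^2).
h(y) = y^3 - 7*y^2 + 48*y - 417

Identify coefficients: p = 7, q = -9, r = -12.
Plug into h(y) = y^3 - p y^2 - 4 r y + (4 p r - q^2):
  h(y) = y^3 - (7) y^2 - 4*(-12) y + (4*(7)*(-12) - (-9)^2)
       = y^3 + (-7) y^2 + (48) y + (-417).
Simplifying: h(y) = y^3 - 7*y^2 + 48*y - 417.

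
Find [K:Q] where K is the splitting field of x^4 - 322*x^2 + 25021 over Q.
[K:Q] = 4

f factors as (x^2 - 131)(x^2 - 191); the splitting field is K = Q(sqrt(131), sqrt(191)). Since 131, 191, and 25021 are all non-squares in Q, the three subfields Q(sqrt(131)), Q(sqrt(191)), Q(sqrt(25021)) are distinct degree-2 extensions, so [K:Q] = 4 (Klein four Galois group).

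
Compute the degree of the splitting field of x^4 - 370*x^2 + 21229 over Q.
[K:Q] = 4

f factors as (x^2 - 71)(x^2 - 299); the splitting field is K = Q(sqrt(71), sqrt(299)). Since 71, 299, and 21229 are all non-squares in Q, the three subfields Q(sqrt(71)), Q(sqrt(299)), Q(sqrt(21229)) are distinct degree-2 extensions, so [K:Q] = 4 (Klein four Galois group).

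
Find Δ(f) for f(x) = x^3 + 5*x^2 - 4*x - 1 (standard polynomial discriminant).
Δ = 1489

For x^3 + a x^2 + b x + c the discriminant is Δ = 18 a b c - 4 a^3 c + a^2 b^2 - 4 b^3 - 27 c^2.
Plug a = 5, b = -4, c = -1:
  18*(5)*(-4)*(-1) - 4*(5)^3*(-1) + (5)^2*(-4)^2 - 4*(-4)^3 - 27*(-1)^2
  = 360 + (500) + 400 + (256) + (-27)
  = 1489.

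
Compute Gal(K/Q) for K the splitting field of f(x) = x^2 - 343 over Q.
Gal(K/Q) = Z/2Z (cyclic of order 2)

x^2 - 343 is irreducible over Q since 343 is not a rational square. The splitting field Q(sqrt(343)) has degree 2 over Q, and its unique nontrivial automorphism is sqrt(343) ↦ -sqrt(343). Hence Gal(Q(sqrt(343))/Q) = Z/2Z.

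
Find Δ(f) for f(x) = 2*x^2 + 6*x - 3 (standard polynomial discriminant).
Δ = 60

For a quadratic a x^2 + b x + c the discriminant is Δ = b^2 - 4ac = (6)^2 - 4*(2)*(-3) = 36 - (-24) = 60.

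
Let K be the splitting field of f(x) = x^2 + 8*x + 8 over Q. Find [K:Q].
[K:Q] = 2

The discriminant of x^2 + (8)*x + (8) is b^2 - 4c = 64 - (32) = 32. Since 32 is not a perfect square in Q, the polynomial is irreducible over Q. Its two roots generate a degree-2 extension, so [K:Q] = 2.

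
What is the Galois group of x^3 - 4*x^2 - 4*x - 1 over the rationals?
Gal(K/Q) = S_3 (symmetric group of order 6)

Compute the discriminant of x^3 + (-4)*x^2 + (-4)*x + (-1): Δ = -59. Since Δ is not a rational square, the Galois group is not contained in A_3; it must be the full S_3 (irreducibility of the cubic rules out anything smaller).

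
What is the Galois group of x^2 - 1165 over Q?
Gal(K/Q) = Z/2Z (cyclic of order 2)

x^2 - 1165 is irreducible over Q since 1165 is not a rational square. The splitting field Q(sqrt(1165)) has degree 2 over Q, and its unique nontrivial automorphism is sqrt(1165) ↦ -sqrt(1165). Hence Gal(Q(sqrt(1165))/Q) = Z/2Z.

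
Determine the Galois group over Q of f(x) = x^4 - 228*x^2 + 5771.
Gal(K/Q) = V_4 (Klein four-group, Z/2Z × Z/2Z)

f factors as (x^2 - 199)(x^2 - 29), so the splitting field is K = Q(sqrt(199), sqrt(29)). The elements 199, 29, 5771 are all non-squares in Q, so sqrt(199) and sqrt(29) generate independent quadratic extensions. Thus [K:Q] = 4 and Gal(K/Q) is generated by the two order-2 automorphisms sqrt(199) ↦ -sqrt(199) and sqrt(29) ↦ -sqrt(29), giving V_4.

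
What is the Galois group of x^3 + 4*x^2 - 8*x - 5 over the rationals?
Gal(K/Q) = S_3 (symmetric group of order 6)

Compute the discriminant of x^3 + (4)*x^2 + (-8)*x + (-5): Δ = 6557. Since Δ is not a rational square, the Galois group is not contained in A_3; it must be the full S_3 (irreducibility of the cubic rules out anything smaller).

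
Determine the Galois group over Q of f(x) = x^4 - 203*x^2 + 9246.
Gal(K/Q) = V_4 (Klein four-group, Z/2Z × Z/2Z)

f factors as (x^2 - 69)(x^2 - 134), so the splitting field is K = Q(sqrt(69), sqrt(134)). The elements 69, 134, 9246 are all non-squares in Q, so sqrt(69) and sqrt(134) generate independent quadratic extensions. Thus [K:Q] = 4 and Gal(K/Q) is generated by the two order-2 automorphisms sqrt(69) ↦ -sqrt(69) and sqrt(134) ↦ -sqrt(134), giving V_4.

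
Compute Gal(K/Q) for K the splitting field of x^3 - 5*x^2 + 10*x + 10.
Gal(K/Q) = S_3 (symmetric group of order 6)

Compute the discriminant of x^3 + (-5)*x^2 + (10)*x + (10): Δ = -8200. Since Δ is not a rational square, the Galois group is not contained in A_3; it must be the full S_3 (irreducibility of the cubic rules out anything smaller).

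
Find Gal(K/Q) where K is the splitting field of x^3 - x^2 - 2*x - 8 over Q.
Gal(K/Q) = S_3 (symmetric group of order 6)

Compute the discriminant of x^3 + (-1)*x^2 + (-2)*x + (-8): Δ = -2012. Since Δ is not a rational square, the Galois group is not contained in A_3; it must be the full S_3 (irreducibility of the cubic rules out anything smaller).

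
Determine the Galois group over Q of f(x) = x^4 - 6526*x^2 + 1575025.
Gal(K/Q) = Z/2Z (cyclic of order 2)

f factors as (x^2 - 251)(x^2 - 6275), so the splitting field is K = Q(sqrt(251), sqrt(6275)). The squarefree part of 251 is 251 and the squarefree part of 6275 is also 251, so sqrt(251) and sqrt(6275) are both rational multiples of sqrt(251). Hence Q(sqrt(251)) = Q(sqrt(6275)) = Q(sqrt(251)), and the splitting field collapses to a single degree-2 extension with Galois group Z/2Z.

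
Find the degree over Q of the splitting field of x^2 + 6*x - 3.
[K:Q] = 2

The discriminant of x^2 + (6)*x + (-3) is b^2 - 4c = 36 - (-12) = 48. Since 48 is not a perfect square in Q, the polynomial is irreducible over Q. Its two roots generate a degree-2 extension, so [K:Q] = 2.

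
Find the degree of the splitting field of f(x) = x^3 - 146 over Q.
[K:Q] = 6

x^3 - 146 has one real root r = 146^(1/3) and two complex roots r*zeta_3, r*zeta_3^2 where zeta_3 = e^(2*pi*i/3). The splitting field is Q(r, zeta_3). [Q(r):Q] = 3 and [Q(zeta_3):Q] = 2 with gcd = 1, so [Q(r, zeta_3):Q] = 3 * 2 = 6.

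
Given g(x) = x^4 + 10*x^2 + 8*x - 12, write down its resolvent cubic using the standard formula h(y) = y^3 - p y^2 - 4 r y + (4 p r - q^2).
h(y) = y^3 - 10*y^2 + 48*y - 544

Identify coefficients: p = 10, q = 8, r = -12.
Plug into h(y) = y^3 - p y^2 - 4 r y + (4 p r - q^2):
  h(y) = y^3 - (10) y^2 - 4*(-12) y + (4*(10)*(-12) - (8)^2)
       = y^3 + (-10) y^2 + (48) y + (-544).
Simplifying: h(y) = y^3 - 10*y^2 + 48*y - 544.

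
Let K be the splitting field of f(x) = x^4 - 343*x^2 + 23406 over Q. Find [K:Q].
[K:Q] = 4

f factors as (x^2 - 249)(x^2 - 94); the splitting field is K = Q(sqrt(249), sqrt(94)). Since 249, 94, and 23406 are all non-squares in Q, the three subfields Q(sqrt(249)), Q(sqrt(94)), Q(sqrt(23406)) are distinct degree-2 extensions, so [K:Q] = 4 (Klein four Galois group).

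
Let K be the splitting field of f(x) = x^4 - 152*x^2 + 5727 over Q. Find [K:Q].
[K:Q] = 4

f factors as (x^2 - 83)(x^2 - 69); the splitting field is K = Q(sqrt(83), sqrt(69)). Since 83, 69, and 5727 are all non-squares in Q, the three subfields Q(sqrt(83)), Q(sqrt(69)), Q(sqrt(5727)) are distinct degree-2 extensions, so [K:Q] = 4 (Klein four Galois group).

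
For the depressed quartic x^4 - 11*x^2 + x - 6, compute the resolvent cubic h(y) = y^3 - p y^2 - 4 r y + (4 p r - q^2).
h(y) = y^3 + 11*y^2 + 24*y + 263

Identify coefficients: p = -11, q = 1, r = -6.
Plug into h(y) = y^3 - p y^2 - 4 r y + (4 p r - q^2):
  h(y) = y^3 - (-11) y^2 - 4*(-6) y + (4*(-11)*(-6) - (1)^2)
       = y^3 + (11) y^2 + (24) y + (263).
Simplifying: h(y) = y^3 + 11*y^2 + 24*y + 263.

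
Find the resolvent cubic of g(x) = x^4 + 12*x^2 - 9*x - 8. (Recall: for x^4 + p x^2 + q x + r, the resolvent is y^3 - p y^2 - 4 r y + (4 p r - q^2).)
h(y) = y^3 - 12*y^2 + 32*y - 465

Identify coefficients: p = 12, q = -9, r = -8.
Plug into h(y) = y^3 - p y^2 - 4 r y + (4 p r - q^2):
  h(y) = y^3 - (12) y^2 - 4*(-8) y + (4*(12)*(-8) - (-9)^2)
       = y^3 + (-12) y^2 + (32) y + (-465).
Simplifying: h(y) = y^3 - 12*y^2 + 32*y - 465.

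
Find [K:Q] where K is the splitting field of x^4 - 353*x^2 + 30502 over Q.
[K:Q] = 4

f factors as (x^2 - 151)(x^2 - 202); the splitting field is K = Q(sqrt(151), sqrt(202)). Since 151, 202, and 30502 are all non-squares in Q, the three subfields Q(sqrt(151)), Q(sqrt(202)), Q(sqrt(30502)) are distinct degree-2 extensions, so [K:Q] = 4 (Klein four Galois group).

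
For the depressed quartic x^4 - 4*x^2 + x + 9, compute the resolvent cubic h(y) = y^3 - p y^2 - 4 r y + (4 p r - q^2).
h(y) = y^3 + 4*y^2 - 36*y - 145

Identify coefficients: p = -4, q = 1, r = 9.
Plug into h(y) = y^3 - p y^2 - 4 r y + (4 p r - q^2):
  h(y) = y^3 - (-4) y^2 - 4*(9) y + (4*(-4)*(9) - (1)^2)
       = y^3 + (4) y^2 + (-36) y + (-145).
Simplifying: h(y) = y^3 + 4*y^2 - 36*y - 145.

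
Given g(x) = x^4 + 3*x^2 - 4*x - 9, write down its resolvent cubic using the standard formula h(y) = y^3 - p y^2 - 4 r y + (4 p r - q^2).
h(y) = y^3 - 3*y^2 + 36*y - 124

Identify coefficients: p = 3, q = -4, r = -9.
Plug into h(y) = y^3 - p y^2 - 4 r y + (4 p r - q^2):
  h(y) = y^3 - (3) y^2 - 4*(-9) y + (4*(3)*(-9) - (-4)^2)
       = y^3 + (-3) y^2 + (36) y + (-124).
Simplifying: h(y) = y^3 - 3*y^2 + 36*y - 124.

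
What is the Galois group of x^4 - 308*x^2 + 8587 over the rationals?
Gal(K/Q) = V_4 (Klein four-group, Z/2Z × Z/2Z)

f factors as (x^2 - 31)(x^2 - 277), so the splitting field is K = Q(sqrt(31), sqrt(277)). The elements 31, 277, 8587 are all non-squares in Q, so sqrt(31) and sqrt(277) generate independent quadratic extensions. Thus [K:Q] = 4 and Gal(K/Q) is generated by the two order-2 automorphisms sqrt(31) ↦ -sqrt(31) and sqrt(277) ↦ -sqrt(277), giving V_4.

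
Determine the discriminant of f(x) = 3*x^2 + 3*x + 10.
Δ = -111

For a quadratic a x^2 + b x + c the discriminant is Δ = b^2 - 4ac = (3)^2 - 4*(3)*(10) = 9 - (120) = -111.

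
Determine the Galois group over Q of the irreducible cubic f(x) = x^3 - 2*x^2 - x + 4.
Gal(K/Q) = S_3 (symmetric group of order 6)

Compute the discriminant of x^3 + (-2)*x^2 + (-1)*x + (4): Δ = -152. Since Δ is not a rational square, the Galois group is not contained in A_3; it must be the full S_3 (irreducibility of the cubic rules out anything smaller).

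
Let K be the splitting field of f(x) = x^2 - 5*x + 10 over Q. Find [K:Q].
[K:Q] = 2

The discriminant of x^2 + (-5)*x + (10) is b^2 - 4c = 25 - (40) = -15. Since -15 is not a perfect square in Q, the polynomial is irreducible over Q. Its two roots generate a degree-2 extension, so [K:Q] = 2.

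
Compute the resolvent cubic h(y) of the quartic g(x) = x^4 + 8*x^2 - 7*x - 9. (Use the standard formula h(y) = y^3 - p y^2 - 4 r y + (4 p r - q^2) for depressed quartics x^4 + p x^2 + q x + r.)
h(y) = y^3 - 8*y^2 + 36*y - 337

Identify coefficients: p = 8, q = -7, r = -9.
Plug into h(y) = y^3 - p y^2 - 4 r y + (4 p r - q^2):
  h(y) = y^3 - (8) y^2 - 4*(-9) y + (4*(8)*(-9) - (-7)^2)
       = y^3 + (-8) y^2 + (36) y + (-337).
Simplifying: h(y) = y^3 - 8*y^2 + 36*y - 337.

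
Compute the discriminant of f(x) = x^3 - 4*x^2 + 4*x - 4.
Δ = -304

For x^3 + a x^2 + b x + c the discriminant is Δ = 18 a b c - 4 a^3 c + a^2 b^2 - 4 b^3 - 27 c^2.
Plug a = -4, b = 4, c = -4:
  18*(-4)*(4)*(-4) - 4*(-4)^3*(-4) + (-4)^2*(4)^2 - 4*(4)^3 - 27*(-4)^2
  = 1152 + (-1024) + 256 + (-256) + (-432)
  = -304.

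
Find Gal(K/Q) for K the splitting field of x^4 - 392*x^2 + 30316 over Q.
Gal(K/Q) = V_4 (Klein four-group, Z/2Z × Z/2Z)

f factors as (x^2 - 106)(x^2 - 286), so the splitting field is K = Q(sqrt(106), sqrt(286)). The elements 106, 286, 30316 are all non-squares in Q, so sqrt(106) and sqrt(286) generate independent quadratic extensions. Thus [K:Q] = 4 and Gal(K/Q) is generated by the two order-2 automorphisms sqrt(106) ↦ -sqrt(106) and sqrt(286) ↦ -sqrt(286), giving V_4.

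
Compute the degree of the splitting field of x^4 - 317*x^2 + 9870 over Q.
[K:Q] = 4

f factors as (x^2 - 35)(x^2 - 282); the splitting field is K = Q(sqrt(35), sqrt(282)). Since 35, 282, and 9870 are all non-squares in Q, the three subfields Q(sqrt(35)), Q(sqrt(282)), Q(sqrt(9870)) are distinct degree-2 extensions, so [K:Q] = 4 (Klein four Galois group).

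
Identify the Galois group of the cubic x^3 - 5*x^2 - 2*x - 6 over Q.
Gal(K/Q) = S_3 (symmetric group of order 6)

Compute the discriminant of x^3 + (-5)*x^2 + (-2)*x + (-6): Δ = -4920. Since Δ is not a rational square, the Galois group is not contained in A_3; it must be the full S_3 (irreducibility of the cubic rules out anything smaller).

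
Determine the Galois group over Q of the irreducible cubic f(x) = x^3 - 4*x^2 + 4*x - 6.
Gal(K/Q) = S_3 (symmetric group of order 6)

Compute the discriminant of x^3 + (-4)*x^2 + (4)*x + (-6): Δ = -780. Since Δ is not a rational square, the Galois group is not contained in A_3; it must be the full S_3 (irreducibility of the cubic rules out anything smaller).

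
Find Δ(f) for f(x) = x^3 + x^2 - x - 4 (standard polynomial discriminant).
Δ = -339

For x^3 + a x^2 + b x + c the discriminant is Δ = 18 a b c - 4 a^3 c + a^2 b^2 - 4 b^3 - 27 c^2.
Plug a = 1, b = -1, c = -4:
  18*(1)*(-1)*(-4) - 4*(1)^3*(-4) + (1)^2*(-1)^2 - 4*(-1)^3 - 27*(-4)^2
  = 72 + (16) + 1 + (4) + (-432)
  = -339.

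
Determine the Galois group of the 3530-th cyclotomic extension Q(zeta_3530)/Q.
|Gal(Q(zeta_3530)/Q)| = phi(3530) = 1408; group ≅ (Z/3530Z)^* ≅ Z/4Z × Z/352Z

The n-th cyclotomic polynomial Φ_3530(x) is the minimal polynomial of zeta_3530 over Q and has degree phi(3530) = 1408. So Q(zeta_3530) is a degree-1408 Galois extension with Galois group (Z/3530Z)^*. By CRT, (Z/3530Z)^* ≅ (Z/2Z)^* × (Z/5Z)^* × (Z/353Z)^*. Each prime-power unit group is (Z/2Z)^* ≅ trivial group (order 1); (Z/5Z)^* ≅ Z/4Z; (Z/353Z)^* ≅ Z/352Z. Hence Gal(Q(zeta_3530)/Q) ≅ Z/4Z × Z/352Z.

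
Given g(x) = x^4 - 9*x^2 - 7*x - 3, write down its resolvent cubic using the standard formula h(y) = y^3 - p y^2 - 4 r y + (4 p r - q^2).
h(y) = y^3 + 9*y^2 + 12*y + 59

Identify coefficients: p = -9, q = -7, r = -3.
Plug into h(y) = y^3 - p y^2 - 4 r y + (4 p r - q^2):
  h(y) = y^3 - (-9) y^2 - 4*(-3) y + (4*(-9)*(-3) - (-7)^2)
       = y^3 + (9) y^2 + (12) y + (59).
Simplifying: h(y) = y^3 + 9*y^2 + 12*y + 59.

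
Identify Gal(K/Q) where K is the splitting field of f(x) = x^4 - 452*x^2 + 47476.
Gal(K/Q) = V_4 (Klein four-group, Z/2Z × Z/2Z)

f factors as (x^2 - 166)(x^2 - 286), so the splitting field is K = Q(sqrt(166), sqrt(286)). The elements 166, 286, 47476 are all non-squares in Q, so sqrt(166) and sqrt(286) generate independent quadratic extensions. Thus [K:Q] = 4 and Gal(K/Q) is generated by the two order-2 automorphisms sqrt(166) ↦ -sqrt(166) and sqrt(286) ↦ -sqrt(286), giving V_4.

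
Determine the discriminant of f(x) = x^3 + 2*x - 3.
Δ = -275

For a depressed cubic x^3 + p x + q the discriminant is Δ = -4 p^3 - 27 q^2 = -4*(2)^3 - 27*(-3)^2 = -32 - 243 = -275.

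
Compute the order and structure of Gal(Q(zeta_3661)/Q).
|Gal(Q(zeta_3661)/Q)| = phi(3661) = 3132; group ≅ (Z/3661Z)^* ≅ Z/6Z × Z/522Z

The n-th cyclotomic polynomial Φ_3661(x) is the minimal polynomial of zeta_3661 over Q and has degree phi(3661) = 3132. So Q(zeta_3661) is a degree-3132 Galois extension with Galois group (Z/3661Z)^*. By CRT, (Z/3661Z)^* ≅ (Z/7Z)^* × (Z/523Z)^*. Each prime-power unit group is (Z/7Z)^* ≅ Z/6Z; (Z/523Z)^* ≅ Z/522Z. Hence Gal(Q(zeta_3661)/Q) ≅ Z/6Z × Z/522Z.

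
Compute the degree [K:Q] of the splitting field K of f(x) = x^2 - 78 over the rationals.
[K:Q] = 2

The polynomial x^2 - 78 is irreducible over Q since 78 is not a perfect square. Its splitting field is Q(sqrt(78)), which has degree 2 over Q.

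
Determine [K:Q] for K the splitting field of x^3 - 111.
[K:Q] = 6

x^3 - 111 has one real root r = 111^(1/3) and two complex roots r*zeta_3, r*zeta_3^2 where zeta_3 = e^(2*pi*i/3). The splitting field is Q(r, zeta_3). [Q(r):Q] = 3 and [Q(zeta_3):Q] = 2 with gcd = 1, so [Q(r, zeta_3):Q] = 3 * 2 = 6.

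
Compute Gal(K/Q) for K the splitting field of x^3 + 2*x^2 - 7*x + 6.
Gal(K/Q) = S_3 (symmetric group of order 6)

Compute the discriminant of x^3 + (2)*x^2 + (-7)*x + (6): Δ = -1108. Since Δ is not a rational square, the Galois group is not contained in A_3; it must be the full S_3 (irreducibility of the cubic rules out anything smaller).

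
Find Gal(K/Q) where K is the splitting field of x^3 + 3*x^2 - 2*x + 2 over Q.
Gal(K/Q) = S_3 (symmetric group of order 6)

Compute the discriminant of x^3 + (3)*x^2 + (-2)*x + (2): Δ = -472. Since Δ is not a rational square, the Galois group is not contained in A_3; it must be the full S_3 (irreducibility of the cubic rules out anything smaller).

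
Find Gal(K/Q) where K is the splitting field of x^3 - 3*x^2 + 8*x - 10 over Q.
Gal(K/Q) = S_3 (symmetric group of order 6)

Compute the discriminant of x^3 + (-3)*x^2 + (8)*x + (-10): Δ = -932. Since Δ is not a rational square, the Galois group is not contained in A_3; it must be the full S_3 (irreducibility of the cubic rules out anything smaller).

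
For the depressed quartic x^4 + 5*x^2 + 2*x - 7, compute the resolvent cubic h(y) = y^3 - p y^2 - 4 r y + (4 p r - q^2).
h(y) = y^3 - 5*y^2 + 28*y - 144

Identify coefficients: p = 5, q = 2, r = -7.
Plug into h(y) = y^3 - p y^2 - 4 r y + (4 p r - q^2):
  h(y) = y^3 - (5) y^2 - 4*(-7) y + (4*(5)*(-7) - (2)^2)
       = y^3 + (-5) y^2 + (28) y + (-144).
Simplifying: h(y) = y^3 - 5*y^2 + 28*y - 144.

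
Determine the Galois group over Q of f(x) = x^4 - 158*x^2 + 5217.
Gal(K/Q) = V_4 (Klein four-group, Z/2Z × Z/2Z)

f factors as (x^2 - 47)(x^2 - 111), so the splitting field is K = Q(sqrt(47), sqrt(111)). The elements 47, 111, 5217 are all non-squares in Q, so sqrt(47) and sqrt(111) generate independent quadratic extensions. Thus [K:Q] = 4 and Gal(K/Q) is generated by the two order-2 automorphisms sqrt(47) ↦ -sqrt(47) and sqrt(111) ↦ -sqrt(111), giving V_4.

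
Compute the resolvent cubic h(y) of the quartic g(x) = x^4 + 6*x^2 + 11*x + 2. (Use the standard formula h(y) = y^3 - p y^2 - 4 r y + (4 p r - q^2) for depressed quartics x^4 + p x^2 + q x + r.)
h(y) = y^3 - 6*y^2 - 8*y - 73

Identify coefficients: p = 6, q = 11, r = 2.
Plug into h(y) = y^3 - p y^2 - 4 r y + (4 p r - q^2):
  h(y) = y^3 - (6) y^2 - 4*(2) y + (4*(6)*(2) - (11)^2)
       = y^3 + (-6) y^2 + (-8) y + (-73).
Simplifying: h(y) = y^3 - 6*y^2 - 8*y - 73.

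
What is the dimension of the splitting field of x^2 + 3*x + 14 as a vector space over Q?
[K:Q] = 2

The discriminant of x^2 + (3)*x + (14) is b^2 - 4c = 9 - (56) = -47. Since -47 is not a perfect square in Q, the polynomial is irreducible over Q. Its two roots generate a degree-2 extension, so [K:Q] = 2.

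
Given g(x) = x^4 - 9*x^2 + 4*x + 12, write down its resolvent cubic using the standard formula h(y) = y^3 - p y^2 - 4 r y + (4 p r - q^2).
h(y) = y^3 + 9*y^2 - 48*y - 448

Identify coefficients: p = -9, q = 4, r = 12.
Plug into h(y) = y^3 - p y^2 - 4 r y + (4 p r - q^2):
  h(y) = y^3 - (-9) y^2 - 4*(12) y + (4*(-9)*(12) - (4)^2)
       = y^3 + (9) y^2 + (-48) y + (-448).
Simplifying: h(y) = y^3 + 9*y^2 - 48*y - 448.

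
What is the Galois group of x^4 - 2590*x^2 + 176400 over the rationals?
Gal(K/Q) = Z/2Z (cyclic of order 2)

f factors as (x^2 - 2520)(x^2 - 70), so the splitting field is K = Q(sqrt(2520), sqrt(70)). The squarefree part of 2520 is 70 and the squarefree part of 70 is also 70, so sqrt(2520) and sqrt(70) are both rational multiples of sqrt(70). Hence Q(sqrt(2520)) = Q(sqrt(70)) = Q(sqrt(70)), and the splitting field collapses to a single degree-2 extension with Galois group Z/2Z.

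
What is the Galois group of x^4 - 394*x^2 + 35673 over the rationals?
Gal(K/Q) = V_4 (Klein four-group, Z/2Z × Z/2Z)

f factors as (x^2 - 141)(x^2 - 253), so the splitting field is K = Q(sqrt(141), sqrt(253)). The elements 141, 253, 35673 are all non-squares in Q, so sqrt(141) and sqrt(253) generate independent quadratic extensions. Thus [K:Q] = 4 and Gal(K/Q) is generated by the two order-2 automorphisms sqrt(141) ↦ -sqrt(141) and sqrt(253) ↦ -sqrt(253), giving V_4.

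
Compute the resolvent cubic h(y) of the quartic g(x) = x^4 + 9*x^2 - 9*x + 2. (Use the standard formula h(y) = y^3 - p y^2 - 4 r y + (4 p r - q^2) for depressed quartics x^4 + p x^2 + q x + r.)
h(y) = y^3 - 9*y^2 - 8*y - 9

Identify coefficients: p = 9, q = -9, r = 2.
Plug into h(y) = y^3 - p y^2 - 4 r y + (4 p r - q^2):
  h(y) = y^3 - (9) y^2 - 4*(2) y + (4*(9)*(2) - (-9)^2)
       = y^3 + (-9) y^2 + (-8) y + (-9).
Simplifying: h(y) = y^3 - 9*y^2 - 8*y - 9.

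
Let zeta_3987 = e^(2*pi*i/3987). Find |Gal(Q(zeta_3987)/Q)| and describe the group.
|Gal(Q(zeta_3987)/Q)| = phi(3987) = 2652; group ≅ (Z/3987Z)^* ≅ Z/6Z × Z/442Z

The n-th cyclotomic polynomial Φ_3987(x) is the minimal polynomial of zeta_3987 over Q and has degree phi(3987) = 2652. So Q(zeta_3987) is a degree-2652 Galois extension with Galois group (Z/3987Z)^*. By CRT, (Z/3987Z)^* ≅ (Z/9Z)^* × (Z/443Z)^*. Each prime-power unit group is (Z/9Z)^* ≅ Z/6Z; (Z/443Z)^* ≅ Z/442Z. Hence Gal(Q(zeta_3987)/Q) ≅ Z/6Z × Z/442Z.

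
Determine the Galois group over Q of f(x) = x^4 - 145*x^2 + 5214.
Gal(K/Q) = V_4 (Klein four-group, Z/2Z × Z/2Z)

f factors as (x^2 - 79)(x^2 - 66), so the splitting field is K = Q(sqrt(79), sqrt(66)). The elements 79, 66, 5214 are all non-squares in Q, so sqrt(79) and sqrt(66) generate independent quadratic extensions. Thus [K:Q] = 4 and Gal(K/Q) is generated by the two order-2 automorphisms sqrt(79) ↦ -sqrt(79) and sqrt(66) ↦ -sqrt(66), giving V_4.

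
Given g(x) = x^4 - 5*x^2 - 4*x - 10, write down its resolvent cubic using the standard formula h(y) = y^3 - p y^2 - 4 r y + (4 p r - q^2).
h(y) = y^3 + 5*y^2 + 40*y + 184

Identify coefficients: p = -5, q = -4, r = -10.
Plug into h(y) = y^3 - p y^2 - 4 r y + (4 p r - q^2):
  h(y) = y^3 - (-5) y^2 - 4*(-10) y + (4*(-5)*(-10) - (-4)^2)
       = y^3 + (5) y^2 + (40) y + (184).
Simplifying: h(y) = y^3 + 5*y^2 + 40*y + 184.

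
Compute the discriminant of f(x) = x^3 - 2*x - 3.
Δ = -211

For a depressed cubic x^3 + p x + q the discriminant is Δ = -4 p^3 - 27 q^2 = -4*(-2)^3 - 27*(-3)^2 = 32 - 243 = -211.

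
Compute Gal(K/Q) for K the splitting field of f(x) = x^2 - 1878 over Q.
Gal(K/Q) = Z/2Z (cyclic of order 2)

x^2 - 1878 is irreducible over Q since 1878 is not a rational square. The splitting field Q(sqrt(1878)) has degree 2 over Q, and its unique nontrivial automorphism is sqrt(1878) ↦ -sqrt(1878). Hence Gal(Q(sqrt(1878))/Q) = Z/2Z.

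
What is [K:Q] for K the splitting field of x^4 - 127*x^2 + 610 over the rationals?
[K:Q] = 4

f factors as (x^2 - 5)(x^2 - 122); the splitting field is K = Q(sqrt(5), sqrt(122)). Since 5, 122, and 610 are all non-squares in Q, the three subfields Q(sqrt(5)), Q(sqrt(122)), Q(sqrt(610)) are distinct degree-2 extensions, so [K:Q] = 4 (Klein four Galois group).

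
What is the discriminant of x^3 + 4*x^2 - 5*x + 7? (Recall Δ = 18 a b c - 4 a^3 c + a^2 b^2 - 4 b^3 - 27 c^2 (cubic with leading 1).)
Δ = -4735

For x^3 + a x^2 + b x + c the discriminant is Δ = 18 a b c - 4 a^3 c + a^2 b^2 - 4 b^3 - 27 c^2.
Plug a = 4, b = -5, c = 7:
  18*(4)*(-5)*(7) - 4*(4)^3*(7) + (4)^2*(-5)^2 - 4*(-5)^3 - 27*(7)^2
  = -2520 + (-1792) + 400 + (500) + (-1323)
  = -4735.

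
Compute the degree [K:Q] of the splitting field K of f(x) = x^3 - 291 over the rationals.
[K:Q] = 6

x^3 - 291 has one real root r = 291^(1/3) and two complex roots r*zeta_3, r*zeta_3^2 where zeta_3 = e^(2*pi*i/3). The splitting field is Q(r, zeta_3). [Q(r):Q] = 3 and [Q(zeta_3):Q] = 2 with gcd = 1, so [Q(r, zeta_3):Q] = 3 * 2 = 6.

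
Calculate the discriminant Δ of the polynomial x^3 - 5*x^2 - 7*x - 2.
Δ = 229

For x^3 + a x^2 + b x + c the discriminant is Δ = 18 a b c - 4 a^3 c + a^2 b^2 - 4 b^3 - 27 c^2.
Plug a = -5, b = -7, c = -2:
  18*(-5)*(-7)*(-2) - 4*(-5)^3*(-2) + (-5)^2*(-7)^2 - 4*(-7)^3 - 27*(-2)^2
  = -1260 + (-1000) + 1225 + (1372) + (-108)
  = 229.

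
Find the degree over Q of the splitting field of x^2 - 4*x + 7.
[K:Q] = 2

The discriminant of x^2 + (-4)*x + (7) is b^2 - 4c = 16 - (28) = -12. Since -12 is not a perfect square in Q, the polynomial is irreducible over Q. Its two roots generate a degree-2 extension, so [K:Q] = 2.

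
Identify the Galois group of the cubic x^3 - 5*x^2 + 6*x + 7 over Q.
Gal(K/Q) = S_3 (symmetric group of order 6)

Compute the discriminant of x^3 + (-5)*x^2 + (6)*x + (7): Δ = -1567. Since Δ is not a rational square, the Galois group is not contained in A_3; it must be the full S_3 (irreducibility of the cubic rules out anything smaller).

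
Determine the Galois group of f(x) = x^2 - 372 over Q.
Gal(K/Q) = Z/2Z (cyclic of order 2)

x^2 - 372 is irreducible over Q since 372 is not a rational square. The splitting field Q(sqrt(372)) has degree 2 over Q, and its unique nontrivial automorphism is sqrt(372) ↦ -sqrt(372). Hence Gal(Q(sqrt(372))/Q) = Z/2Z.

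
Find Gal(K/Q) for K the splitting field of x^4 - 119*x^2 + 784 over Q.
Gal(K/Q) = Z/2Z (cyclic of order 2)

f factors as (x^2 - 112)(x^2 - 7), so the splitting field is K = Q(sqrt(112), sqrt(7)). The squarefree part of 112 is 7 and the squarefree part of 7 is also 7, so sqrt(112) and sqrt(7) are both rational multiples of sqrt(7). Hence Q(sqrt(112)) = Q(sqrt(7)) = Q(sqrt(7)), and the splitting field collapses to a single degree-2 extension with Galois group Z/2Z.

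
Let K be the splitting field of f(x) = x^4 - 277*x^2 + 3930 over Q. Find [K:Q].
[K:Q] = 4

f factors as (x^2 - 262)(x^2 - 15); the splitting field is K = Q(sqrt(262), sqrt(15)). Since 262, 15, and 3930 are all non-squares in Q, the three subfields Q(sqrt(262)), Q(sqrt(15)), Q(sqrt(3930)) are distinct degree-2 extensions, so [K:Q] = 4 (Klein four Galois group).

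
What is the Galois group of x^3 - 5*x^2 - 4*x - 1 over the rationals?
Gal(K/Q) = S_3 (symmetric group of order 6)

Compute the discriminant of x^3 + (-5)*x^2 + (-4)*x + (-1): Δ = -231. Since Δ is not a rational square, the Galois group is not contained in A_3; it must be the full S_3 (irreducibility of the cubic rules out anything smaller).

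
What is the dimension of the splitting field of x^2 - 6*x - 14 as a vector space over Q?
[K:Q] = 2

The discriminant of x^2 + (-6)*x + (-14) is b^2 - 4c = 36 - (-56) = 92. Since 92 is not a perfect square in Q, the polynomial is irreducible over Q. Its two roots generate a degree-2 extension, so [K:Q] = 2.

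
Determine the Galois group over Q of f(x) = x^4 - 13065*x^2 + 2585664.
Gal(K/Q) = Z/2Z (cyclic of order 2)

f factors as (x^2 - 201)(x^2 - 12864), so the splitting field is K = Q(sqrt(201), sqrt(12864)). The squarefree part of 201 is 201 and the squarefree part of 12864 is also 201, so sqrt(201) and sqrt(12864) are both rational multiples of sqrt(201). Hence Q(sqrt(201)) = Q(sqrt(12864)) = Q(sqrt(201)), and the splitting field collapses to a single degree-2 extension with Galois group Z/2Z.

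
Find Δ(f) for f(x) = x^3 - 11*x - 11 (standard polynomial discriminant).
Δ = 2057

For a depressed cubic x^3 + p x + q the discriminant is Δ = -4 p^3 - 27 q^2 = -4*(-11)^3 - 27*(-11)^2 = 5324 - 3267 = 2057.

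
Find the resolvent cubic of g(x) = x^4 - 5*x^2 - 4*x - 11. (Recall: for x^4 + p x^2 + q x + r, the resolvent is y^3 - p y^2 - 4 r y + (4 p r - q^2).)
h(y) = y^3 + 5*y^2 + 44*y + 204

Identify coefficients: p = -5, q = -4, r = -11.
Plug into h(y) = y^3 - p y^2 - 4 r y + (4 p r - q^2):
  h(y) = y^3 - (-5) y^2 - 4*(-11) y + (4*(-5)*(-11) - (-4)^2)
       = y^3 + (5) y^2 + (44) y + (204).
Simplifying: h(y) = y^3 + 5*y^2 + 44*y + 204.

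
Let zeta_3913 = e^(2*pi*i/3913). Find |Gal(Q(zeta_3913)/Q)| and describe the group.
|Gal(Q(zeta_3913)/Q)| = phi(3913) = 3024; group ≅ (Z/3913Z)^* ≅ Z/6Z × Z/12Z × Z/42Z

The n-th cyclotomic polynomial Φ_3913(x) is the minimal polynomial of zeta_3913 over Q and has degree phi(3913) = 3024. So Q(zeta_3913) is a degree-3024 Galois extension with Galois group (Z/3913Z)^*. By CRT, (Z/3913Z)^* ≅ (Z/7Z)^* × (Z/13Z)^* × (Z/43Z)^*. Each prime-power unit group is (Z/7Z)^* ≅ Z/6Z; (Z/13Z)^* ≅ Z/12Z; (Z/43Z)^* ≅ Z/42Z. Hence Gal(Q(zeta_3913)/Q) ≅ Z/6Z × Z/12Z × Z/42Z.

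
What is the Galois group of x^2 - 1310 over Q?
Gal(K/Q) = Z/2Z (cyclic of order 2)

x^2 - 1310 is irreducible over Q since 1310 is not a rational square. The splitting field Q(sqrt(1310)) has degree 2 over Q, and its unique nontrivial automorphism is sqrt(1310) ↦ -sqrt(1310). Hence Gal(Q(sqrt(1310))/Q) = Z/2Z.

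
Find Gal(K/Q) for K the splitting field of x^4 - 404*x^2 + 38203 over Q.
Gal(K/Q) = V_4 (Klein four-group, Z/2Z × Z/2Z)

f factors as (x^2 - 253)(x^2 - 151), so the splitting field is K = Q(sqrt(253), sqrt(151)). The elements 253, 151, 38203 are all non-squares in Q, so sqrt(253) and sqrt(151) generate independent quadratic extensions. Thus [K:Q] = 4 and Gal(K/Q) is generated by the two order-2 automorphisms sqrt(253) ↦ -sqrt(253) and sqrt(151) ↦ -sqrt(151), giving V_4.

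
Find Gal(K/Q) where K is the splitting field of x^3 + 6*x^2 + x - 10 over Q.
Gal(K/Q) = S_3 (symmetric group of order 6)

Compute the discriminant of x^3 + (6)*x^2 + (1)*x + (-10): Δ = 4892. Since Δ is not a rational square, the Galois group is not contained in A_3; it must be the full S_3 (irreducibility of the cubic rules out anything smaller).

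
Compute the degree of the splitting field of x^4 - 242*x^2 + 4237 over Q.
[K:Q] = 4

f factors as (x^2 - 223)(x^2 - 19); the splitting field is K = Q(sqrt(223), sqrt(19)). Since 223, 19, and 4237 are all non-squares in Q, the three subfields Q(sqrt(223)), Q(sqrt(19)), Q(sqrt(4237)) are distinct degree-2 extensions, so [K:Q] = 4 (Klein four Galois group).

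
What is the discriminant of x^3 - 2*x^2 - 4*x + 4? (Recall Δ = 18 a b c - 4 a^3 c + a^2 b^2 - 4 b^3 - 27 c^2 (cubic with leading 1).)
Δ = 592

For x^3 + a x^2 + b x + c the discriminant is Δ = 18 a b c - 4 a^3 c + a^2 b^2 - 4 b^3 - 27 c^2.
Plug a = -2, b = -4, c = 4:
  18*(-2)*(-4)*(4) - 4*(-2)^3*(4) + (-2)^2*(-4)^2 - 4*(-4)^3 - 27*(4)^2
  = 576 + (128) + 64 + (256) + (-432)
  = 592.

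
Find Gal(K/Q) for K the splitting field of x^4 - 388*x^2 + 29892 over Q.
Gal(K/Q) = V_4 (Klein four-group, Z/2Z × Z/2Z)

f factors as (x^2 - 282)(x^2 - 106), so the splitting field is K = Q(sqrt(282), sqrt(106)). The elements 282, 106, 29892 are all non-squares in Q, so sqrt(282) and sqrt(106) generate independent quadratic extensions. Thus [K:Q] = 4 and Gal(K/Q) is generated by the two order-2 automorphisms sqrt(282) ↦ -sqrt(282) and sqrt(106) ↦ -sqrt(106), giving V_4.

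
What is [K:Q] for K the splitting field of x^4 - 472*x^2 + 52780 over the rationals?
[K:Q] = 4

f factors as (x^2 - 290)(x^2 - 182); the splitting field is K = Q(sqrt(290), sqrt(182)). Since 290, 182, and 52780 are all non-squares in Q, the three subfields Q(sqrt(290)), Q(sqrt(182)), Q(sqrt(52780)) are distinct degree-2 extensions, so [K:Q] = 4 (Klein four Galois group).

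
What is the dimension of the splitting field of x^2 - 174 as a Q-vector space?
[K:Q] = 2

The polynomial x^2 - 174 is irreducible over Q since 174 is not a perfect square. Its splitting field is Q(sqrt(174)), which has degree 2 over Q.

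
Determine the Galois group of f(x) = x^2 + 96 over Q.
Gal(K/Q) = Z/2Z (cyclic of order 2)

x^2 + 96 is irreducible over Q since -96 is not a rational square. The splitting field Q(sqrt(-96)) has degree 2 over Q, and its unique nontrivial automorphism is sqrt(-96) ↦ -sqrt(-96). Hence Gal(Q(sqrt(-96))/Q) = Z/2Z.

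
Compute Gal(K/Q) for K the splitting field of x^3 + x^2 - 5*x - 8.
Gal(K/Q) = S_3 (symmetric group of order 6)

Compute the discriminant of x^3 + (1)*x^2 + (-5)*x + (-8): Δ = -451. Since Δ is not a rational square, the Galois group is not contained in A_3; it must be the full S_3 (irreducibility of the cubic rules out anything smaller).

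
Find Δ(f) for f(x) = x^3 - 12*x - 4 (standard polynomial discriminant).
Δ = 6480

For a depressed cubic x^3 + p x + q the discriminant is Δ = -4 p^3 - 27 q^2 = -4*(-12)^3 - 27*(-4)^2 = 6912 - 432 = 6480.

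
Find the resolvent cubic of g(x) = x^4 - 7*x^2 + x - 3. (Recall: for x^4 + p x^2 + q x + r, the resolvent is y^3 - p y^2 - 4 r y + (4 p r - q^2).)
h(y) = y^3 + 7*y^2 + 12*y + 83

Identify coefficients: p = -7, q = 1, r = -3.
Plug into h(y) = y^3 - p y^2 - 4 r y + (4 p r - q^2):
  h(y) = y^3 - (-7) y^2 - 4*(-3) y + (4*(-7)*(-3) - (1)^2)
       = y^3 + (7) y^2 + (12) y + (83).
Simplifying: h(y) = y^3 + 7*y^2 + 12*y + 83.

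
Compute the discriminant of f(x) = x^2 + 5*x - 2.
Δ = 33

For a quadratic a x^2 + b x + c the discriminant is Δ = b^2 - 4ac = (5)^2 - 4*(1)*(-2) = 25 - (-8) = 33.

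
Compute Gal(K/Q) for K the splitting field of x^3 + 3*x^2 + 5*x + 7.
Gal(K/Q) = S_3 (symmetric group of order 6)

Compute the discriminant of x^3 + (3)*x^2 + (5)*x + (7): Δ = -464. Since Δ is not a rational square, the Galois group is not contained in A_3; it must be the full S_3 (irreducibility of the cubic rules out anything smaller).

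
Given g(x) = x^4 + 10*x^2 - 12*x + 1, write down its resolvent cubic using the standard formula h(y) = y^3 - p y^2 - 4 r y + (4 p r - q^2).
h(y) = y^3 - 10*y^2 - 4*y - 104

Identify coefficients: p = 10, q = -12, r = 1.
Plug into h(y) = y^3 - p y^2 - 4 r y + (4 p r - q^2):
  h(y) = y^3 - (10) y^2 - 4*(1) y + (4*(10)*(1) - (-12)^2)
       = y^3 + (-10) y^2 + (-4) y + (-104).
Simplifying: h(y) = y^3 - 10*y^2 - 4*y - 104.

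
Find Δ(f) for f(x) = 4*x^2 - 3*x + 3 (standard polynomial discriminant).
Δ = -39

For a quadratic a x^2 + b x + c the discriminant is Δ = b^2 - 4ac = (-3)^2 - 4*(4)*(3) = 9 - (48) = -39.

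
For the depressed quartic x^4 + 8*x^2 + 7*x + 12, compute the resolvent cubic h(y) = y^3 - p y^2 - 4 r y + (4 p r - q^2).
h(y) = y^3 - 8*y^2 - 48*y + 335

Identify coefficients: p = 8, q = 7, r = 12.
Plug into h(y) = y^3 - p y^2 - 4 r y + (4 p r - q^2):
  h(y) = y^3 - (8) y^2 - 4*(12) y + (4*(8)*(12) - (7)^2)
       = y^3 + (-8) y^2 + (-48) y + (335).
Simplifying: h(y) = y^3 - 8*y^2 - 48*y + 335.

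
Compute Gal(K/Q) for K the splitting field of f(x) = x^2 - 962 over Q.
Gal(K/Q) = Z/2Z (cyclic of order 2)

x^2 - 962 is irreducible over Q since 962 is not a rational square. The splitting field Q(sqrt(962)) has degree 2 over Q, and its unique nontrivial automorphism is sqrt(962) ↦ -sqrt(962). Hence Gal(Q(sqrt(962))/Q) = Z/2Z.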